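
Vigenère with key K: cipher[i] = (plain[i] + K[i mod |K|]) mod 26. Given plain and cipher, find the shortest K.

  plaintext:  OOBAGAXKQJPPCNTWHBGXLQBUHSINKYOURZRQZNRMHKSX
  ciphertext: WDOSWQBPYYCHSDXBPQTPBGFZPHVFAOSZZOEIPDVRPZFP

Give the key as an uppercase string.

IPNSQQEF

  i= 0: W-O =  8 → I
  i= 1: D-O = 15 → P
  i= 2: O-B = 13 → N
  i= 3: S-A = 18 → S
  i= 4: W-G = 16 → Q
  i= 5: Q-A = 16 → Q
  i= 6: B-X =  4 → E
  i= 7: P-K =  5 → F
  i= 8: Y-Q =  8 → I
  i= 9: Y-J = 15 → P
  i=10: C-P = 13 → N
  i=11: H-P = 18 → S
  i=12: S-C = 16 → Q
  i=13: D-N = 16 → Q
  i=14: X-T =  4 → E
  i=15: B-W =  5 → F
  i=16: P-H =  8 → I
  i=17: Q-B = 15 → P
  i=18: T-G = 13 → N
  i=19: P-X = 18 → S
  i=20: B-L = 16 → Q
  i=21: G-Q = 16 → Q
  i=22: F-B =  4 → E
  i=23: Z-U =  5 → F
  i=24: P-H =  8 → I
  i=25: H-S = 15 → P
  i=26: V-I = 13 → N
  i=27: F-N = 18 → S
  i=28: A-K = 16 → Q
  i=29: O-Y = 16 → Q
  i=30: S-O =  4 → E
  i=31: Z-U =  5 → F
  i=32: Z-R =  8 → I
  i=33: O-Z = 15 → P
  i=34: E-R = 13 → N
  i=35: I-Q = 18 → S
  i=36: P-Z = 16 → Q
  i=37: D-N = 16 → Q
  i=38: V-R =  4 → E
  i=39: R-M =  5 → F
  i=40: P-H =  8 → I
  i=41: Z-K = 15 → P
  i=42: F-S = 13 → N
  i=43: P-X = 18 → S
  shifts repeat with period 8: IPNSQQEF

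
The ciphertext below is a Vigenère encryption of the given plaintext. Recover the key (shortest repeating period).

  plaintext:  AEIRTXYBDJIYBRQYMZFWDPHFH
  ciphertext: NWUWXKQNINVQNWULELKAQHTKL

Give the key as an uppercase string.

  i= 0: N-A = 13 → N
  i= 1: W-E = 18 → S
  i= 2: U-I = 12 → M
  i= 3: W-R =  5 → F
  i= 4: X-T =  4 → E
  i= 5: K-X = 13 → N
  i= 6: Q-Y = 18 → S
  i= 7: N-B = 12 → M
  i= 8: I-D =  5 → F
  i= 9: N-J =  4 → E
  i=10: V-I = 13 → N
  i=11: Q-Y = 18 → S
  i=12: N-B = 12 → M
  i=13: W-R =  5 → F
  i=14: U-Q =  4 → E
  i=15: L-Y = 13 → N
  i=16: E-M = 18 → S
  i=17: L-Z = 12 → M
  i=18: K-F =  5 → F
  i=19: A-W =  4 → E
  i=20: Q-D = 13 → N
  i=21: H-P = 18 → S
  i=22: T-H = 12 → M
  i=23: K-F =  5 → F
  i=24: L-H =  4 → E
  shifts repeat with period 5: NSMFE

NSMFE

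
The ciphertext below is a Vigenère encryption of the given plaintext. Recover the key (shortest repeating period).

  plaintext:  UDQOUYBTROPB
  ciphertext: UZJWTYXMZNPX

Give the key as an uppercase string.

AWTIZ

  i= 0: U-U =  0 → A
  i= 1: Z-D = 22 → W
  i= 2: J-Q = 19 → T
  i= 3: W-O =  8 → I
  i= 4: T-U = 25 → Z
  i= 5: Y-Y =  0 → A
  i= 6: X-B = 22 → W
  i= 7: M-T = 19 → T
  i= 8: Z-R =  8 → I
  i= 9: N-O = 25 → Z
  i=10: P-P =  0 → A
  i=11: X-B = 22 → W
  shifts repeat with period 5: AWTIZ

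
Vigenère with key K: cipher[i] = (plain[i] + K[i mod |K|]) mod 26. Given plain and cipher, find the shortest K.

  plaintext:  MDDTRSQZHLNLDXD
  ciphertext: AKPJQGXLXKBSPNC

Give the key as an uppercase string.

  i= 0: A-M = 14 → O
  i= 1: K-D =  7 → H
  i= 2: P-D = 12 → M
  i= 3: J-T = 16 → Q
  i= 4: Q-R = 25 → Z
  i= 5: G-S = 14 → O
  i= 6: X-Q =  7 → H
  i= 7: L-Z = 12 → M
  i= 8: X-H = 16 → Q
  i= 9: K-L = 25 → Z
  i=10: B-N = 14 → O
  i=11: S-L =  7 → H
  i=12: P-D = 12 → M
  i=13: N-X = 16 → Q
  i=14: C-D = 25 → Z
  shifts repeat with period 5: OHMQZ

OHMQZ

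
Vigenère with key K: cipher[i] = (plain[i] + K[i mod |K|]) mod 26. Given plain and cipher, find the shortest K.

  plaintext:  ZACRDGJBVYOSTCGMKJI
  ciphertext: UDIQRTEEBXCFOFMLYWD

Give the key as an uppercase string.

VDGZON

  i= 0: U-Z = 21 → V
  i= 1: D-A =  3 → D
  i= 2: I-C =  6 → G
  i= 3: Q-R = 25 → Z
  i= 4: R-D = 14 → O
  i= 5: T-G = 13 → N
  i= 6: E-J = 21 → V
  i= 7: E-B =  3 → D
  i= 8: B-V =  6 → G
  i= 9: X-Y = 25 → Z
  i=10: C-O = 14 → O
  i=11: F-S = 13 → N
  i=12: O-T = 21 → V
  i=13: F-C =  3 → D
  i=14: M-G =  6 → G
  i=15: L-M = 25 → Z
  i=16: Y-K = 14 → O
  i=17: W-J = 13 → N
  i=18: D-I = 21 → V
  shifts repeat with period 6: VDGZON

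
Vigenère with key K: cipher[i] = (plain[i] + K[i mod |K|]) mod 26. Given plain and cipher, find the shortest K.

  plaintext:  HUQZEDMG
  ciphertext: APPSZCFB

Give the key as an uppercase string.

  i= 0: A-H = 19 → T
  i= 1: P-U = 21 → V
  i= 2: P-Q = 25 → Z
  i= 3: S-Z = 19 → T
  i= 4: Z-E = 21 → V
  i= 5: C-D = 25 → Z
  i= 6: F-M = 19 → T
  i= 7: B-G = 21 → V
  shifts repeat with period 3: TVZ

TVZ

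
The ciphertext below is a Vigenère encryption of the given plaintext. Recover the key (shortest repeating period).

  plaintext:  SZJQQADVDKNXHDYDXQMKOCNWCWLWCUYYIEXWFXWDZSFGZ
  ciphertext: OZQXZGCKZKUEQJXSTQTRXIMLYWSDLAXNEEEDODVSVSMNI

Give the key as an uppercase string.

WAHHJGZP

  i= 0: O-S = 22 → W
  i= 1: Z-Z =  0 → A
  i= 2: Q-J =  7 → H
  i= 3: X-Q =  7 → H
  i= 4: Z-Q =  9 → J
  i= 5: G-A =  6 → G
  i= 6: C-D = 25 → Z
  i= 7: K-V = 15 → P
  i= 8: Z-D = 22 → W
  i= 9: K-K =  0 → A
  i=10: U-N =  7 → H
  i=11: E-X =  7 → H
  i=12: Q-H =  9 → J
  i=13: J-D =  6 → G
  i=14: X-Y = 25 → Z
  i=15: S-D = 15 → P
  i=16: T-X = 22 → W
  i=17: Q-Q =  0 → A
  i=18: T-M =  7 → H
  i=19: R-K =  7 → H
  i=20: X-O =  9 → J
  i=21: I-C =  6 → G
  i=22: M-N = 25 → Z
  i=23: L-W = 15 → P
  i=24: Y-C = 22 → W
  i=25: W-W =  0 → A
  i=26: S-L =  7 → H
  i=27: D-W =  7 → H
  i=28: L-C =  9 → J
  i=29: A-U =  6 → G
  i=30: X-Y = 25 → Z
  i=31: N-Y = 15 → P
  i=32: E-I = 22 → W
  i=33: E-E =  0 → A
  i=34: E-X =  7 → H
  i=35: D-W =  7 → H
  i=36: O-F =  9 → J
  i=37: D-X =  6 → G
  i=38: V-W = 25 → Z
  i=39: S-D = 15 → P
  i=40: V-Z = 22 → W
  i=41: S-S =  0 → A
  i=42: M-F =  7 → H
  i=43: N-G =  7 → H
  i=44: I-Z =  9 → J
  shifts repeat with period 8: WAHHJGZP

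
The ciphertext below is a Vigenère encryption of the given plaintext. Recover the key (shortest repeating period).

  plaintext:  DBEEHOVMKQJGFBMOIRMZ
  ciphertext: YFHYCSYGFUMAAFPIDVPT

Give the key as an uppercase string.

VEDU

  i= 0: Y-D = 21 → V
  i= 1: F-B =  4 → E
  i= 2: H-E =  3 → D
  i= 3: Y-E = 20 → U
  i= 4: C-H = 21 → V
  i= 5: S-O =  4 → E
  i= 6: Y-V =  3 → D
  i= 7: G-M = 20 → U
  i= 8: F-K = 21 → V
  i= 9: U-Q =  4 → E
  i=10: M-J =  3 → D
  i=11: A-G = 20 → U
  i=12: A-F = 21 → V
  i=13: F-B =  4 → E
  i=14: P-M =  3 → D
  i=15: I-O = 20 → U
  i=16: D-I = 21 → V
  i=17: V-R =  4 → E
  i=18: P-M =  3 → D
  i=19: T-Z = 20 → U
  shifts repeat with period 4: VEDU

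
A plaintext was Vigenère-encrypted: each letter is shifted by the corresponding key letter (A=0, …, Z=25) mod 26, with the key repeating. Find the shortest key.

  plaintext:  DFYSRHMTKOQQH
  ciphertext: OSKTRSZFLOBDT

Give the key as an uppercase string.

LNMBA

  i= 0: O-D = 11 → L
  i= 1: S-F = 13 → N
  i= 2: K-Y = 12 → M
  i= 3: T-S =  1 → B
  i= 4: R-R =  0 → A
  i= 5: S-H = 11 → L
  i= 6: Z-M = 13 → N
  i= 7: F-T = 12 → M
  i= 8: L-K =  1 → B
  i= 9: O-O =  0 → A
  i=10: B-Q = 11 → L
  i=11: D-Q = 13 → N
  i=12: T-H = 12 → M
  shifts repeat with period 5: LNMBA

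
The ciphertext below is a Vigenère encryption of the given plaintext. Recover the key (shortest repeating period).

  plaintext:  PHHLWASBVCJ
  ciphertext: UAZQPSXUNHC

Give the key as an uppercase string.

  i= 0: U-P =  5 → F
  i= 1: A-H = 19 → T
  i= 2: Z-H = 18 → S
  i= 3: Q-L =  5 → F
  i= 4: P-W = 19 → T
  i= 5: S-A = 18 → S
  i= 6: X-S =  5 → F
  i= 7: U-B = 19 → T
  i= 8: N-V = 18 → S
  i= 9: H-C =  5 → F
  i=10: C-J = 19 → T
  shifts repeat with period 3: FTS

FTS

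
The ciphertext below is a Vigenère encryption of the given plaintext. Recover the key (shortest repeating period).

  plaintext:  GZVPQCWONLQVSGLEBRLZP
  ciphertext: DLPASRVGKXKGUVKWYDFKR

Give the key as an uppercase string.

XMULCPZS

  i= 0: D-G = 23 → X
  i= 1: L-Z = 12 → M
  i= 2: P-V = 20 → U
  i= 3: A-P = 11 → L
  i= 4: S-Q =  2 → C
  i= 5: R-C = 15 → P
  i= 6: V-W = 25 → Z
  i= 7: G-O = 18 → S
  i= 8: K-N = 23 → X
  i= 9: X-L = 12 → M
  i=10: K-Q = 20 → U
  i=11: G-V = 11 → L
  i=12: U-S =  2 → C
  i=13: V-G = 15 → P
  i=14: K-L = 25 → Z
  i=15: W-E = 18 → S
  i=16: Y-B = 23 → X
  i=17: D-R = 12 → M
  i=18: F-L = 20 → U
  i=19: K-Z = 11 → L
  i=20: R-P =  2 → C
  shifts repeat with period 8: XMULCPZS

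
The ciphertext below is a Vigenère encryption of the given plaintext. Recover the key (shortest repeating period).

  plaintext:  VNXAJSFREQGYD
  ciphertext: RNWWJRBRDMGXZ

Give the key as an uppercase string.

WAZ

  i= 0: R-V = 22 → W
  i= 1: N-N =  0 → A
  i= 2: W-X = 25 → Z
  i= 3: W-A = 22 → W
  i= 4: J-J =  0 → A
  i= 5: R-S = 25 → Z
  i= 6: B-F = 22 → W
  i= 7: R-R =  0 → A
  i= 8: D-E = 25 → Z
  i= 9: M-Q = 22 → W
  i=10: G-G =  0 → A
  i=11: X-Y = 25 → Z
  i=12: Z-D = 22 → W
  shifts repeat with period 3: WAZ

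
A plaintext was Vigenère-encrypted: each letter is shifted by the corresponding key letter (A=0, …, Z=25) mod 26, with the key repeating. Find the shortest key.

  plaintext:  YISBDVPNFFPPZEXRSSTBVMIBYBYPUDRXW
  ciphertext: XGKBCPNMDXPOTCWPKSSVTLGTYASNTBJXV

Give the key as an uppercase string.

ZYSAZUY

  i= 0: X-Y = 25 → Z
  i= 1: G-I = 24 → Y
  i= 2: K-S = 18 → S
  i= 3: B-B =  0 → A
  i= 4: C-D = 25 → Z
  i= 5: P-V = 20 → U
  i= 6: N-P = 24 → Y
  i= 7: M-N = 25 → Z
  i= 8: D-F = 24 → Y
  i= 9: X-F = 18 → S
  i=10: P-P =  0 → A
  i=11: O-P = 25 → Z
  i=12: T-Z = 20 → U
  i=13: C-E = 24 → Y
  i=14: W-X = 25 → Z
  i=15: P-R = 24 → Y
  i=16: K-S = 18 → S
  i=17: S-S =  0 → A
  i=18: S-T = 25 → Z
  i=19: V-B = 20 → U
  i=20: T-V = 24 → Y
  i=21: L-M = 25 → Z
  i=22: G-I = 24 → Y
  i=23: T-B = 18 → S
  i=24: Y-Y =  0 → A
  i=25: A-B = 25 → Z
  i=26: S-Y = 20 → U
  i=27: N-P = 24 → Y
  i=28: T-U = 25 → Z
  i=29: B-D = 24 → Y
  i=30: J-R = 18 → S
  i=31: X-X =  0 → A
  i=32: V-W = 25 → Z
  shifts repeat with period 7: ZYSAZUY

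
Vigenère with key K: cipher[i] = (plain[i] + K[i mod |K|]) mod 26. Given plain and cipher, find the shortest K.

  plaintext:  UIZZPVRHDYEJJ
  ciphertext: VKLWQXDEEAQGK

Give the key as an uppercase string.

  i= 0: V-U =  1 → B
  i= 1: K-I =  2 → C
  i= 2: L-Z = 12 → M
  i= 3: W-Z = 23 → X
  i= 4: Q-P =  1 → B
  i= 5: X-V =  2 → C
  i= 6: D-R = 12 → M
  i= 7: E-H = 23 → X
  i= 8: E-D =  1 → B
  i= 9: A-Y =  2 → C
  i=10: Q-E = 12 → M
  i=11: G-J = 23 → X
  i=12: K-J =  1 → B
  shifts repeat with period 4: BCMX

BCMX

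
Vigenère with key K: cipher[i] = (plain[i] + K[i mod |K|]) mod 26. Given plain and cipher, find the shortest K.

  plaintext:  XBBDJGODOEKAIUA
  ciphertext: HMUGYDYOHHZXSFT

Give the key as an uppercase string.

  i= 0: H-X = 10 → K
  i= 1: M-B = 11 → L
  i= 2: U-B = 19 → T
  i= 3: G-D =  3 → D
  i= 4: Y-J = 15 → P
  i= 5: D-G = 23 → X
  i= 6: Y-O = 10 → K
  i= 7: O-D = 11 → L
  i= 8: H-O = 19 → T
  i= 9: H-E =  3 → D
  i=10: Z-K = 15 → P
  i=11: X-A = 23 → X
  i=12: S-I = 10 → K
  i=13: F-U = 11 → L
  i=14: T-A = 19 → T
  shifts repeat with period 6: KLTDPX

KLTDPX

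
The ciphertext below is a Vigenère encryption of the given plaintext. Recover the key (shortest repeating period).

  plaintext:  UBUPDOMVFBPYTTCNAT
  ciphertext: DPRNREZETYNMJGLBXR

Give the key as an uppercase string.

JOXYOQN

  i= 0: D-U =  9 → J
  i= 1: P-B = 14 → O
  i= 2: R-U = 23 → X
  i= 3: N-P = 24 → Y
  i= 4: R-D = 14 → O
  i= 5: E-O = 16 → Q
  i= 6: Z-M = 13 → N
  i= 7: E-V =  9 → J
  i= 8: T-F = 14 → O
  i= 9: Y-B = 23 → X
  i=10: N-P = 24 → Y
  i=11: M-Y = 14 → O
  i=12: J-T = 16 → Q
  i=13: G-T = 13 → N
  i=14: L-C =  9 → J
  i=15: B-N = 14 → O
  i=16: X-A = 23 → X
  i=17: R-T = 24 → Y
  shifts repeat with period 7: JOXYOQN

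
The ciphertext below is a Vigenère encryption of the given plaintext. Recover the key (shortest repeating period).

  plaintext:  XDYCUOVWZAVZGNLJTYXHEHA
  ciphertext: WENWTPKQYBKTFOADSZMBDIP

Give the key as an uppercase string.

  i= 0: W-X = 25 → Z
  i= 1: E-D =  1 → B
  i= 2: N-Y = 15 → P
  i= 3: W-C = 20 → U
  i= 4: T-U = 25 → Z
  i= 5: P-O =  1 → B
  i= 6: K-V = 15 → P
  i= 7: Q-W = 20 → U
  i= 8: Y-Z = 25 → Z
  i= 9: B-A =  1 → B
  i=10: K-V = 15 → P
  i=11: T-Z = 20 → U
  i=12: F-G = 25 → Z
  i=13: O-N =  1 → B
  i=14: A-L = 15 → P
  i=15: D-J = 20 → U
  i=16: S-T = 25 → Z
  i=17: Z-Y =  1 → B
  i=18: M-X = 15 → P
  i=19: B-H = 20 → U
  i=20: D-E = 25 → Z
  i=21: I-H =  1 → B
  i=22: P-A = 15 → P
  shifts repeat with period 4: ZBPU

ZBPU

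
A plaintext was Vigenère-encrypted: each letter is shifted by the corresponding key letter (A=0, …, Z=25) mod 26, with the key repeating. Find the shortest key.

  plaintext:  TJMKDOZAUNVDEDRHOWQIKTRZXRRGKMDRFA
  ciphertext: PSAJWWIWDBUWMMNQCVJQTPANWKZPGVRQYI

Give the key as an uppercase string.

WJOZTIJ

  i= 0: P-T = 22 → W
  i= 1: S-J =  9 → J
  i= 2: A-M = 14 → O
  i= 3: J-K = 25 → Z
  i= 4: W-D = 19 → T
  i= 5: W-O =  8 → I
  i= 6: I-Z =  9 → J
  i= 7: W-A = 22 → W
  i= 8: D-U =  9 → J
  i= 9: B-N = 14 → O
  i=10: U-V = 25 → Z
  i=11: W-D = 19 → T
  i=12: M-E =  8 → I
  i=13: M-D =  9 → J
  i=14: N-R = 22 → W
  i=15: Q-H =  9 → J
  i=16: C-O = 14 → O
  i=17: V-W = 25 → Z
  i=18: J-Q = 19 → T
  i=19: Q-I =  8 → I
  i=20: T-K =  9 → J
  i=21: P-T = 22 → W
  i=22: A-R =  9 → J
  i=23: N-Z = 14 → O
  i=24: W-X = 25 → Z
  i=25: K-R = 19 → T
  i=26: Z-R =  8 → I
  i=27: P-G =  9 → J
  i=28: G-K = 22 → W
  i=29: V-M =  9 → J
  i=30: R-D = 14 → O
  i=31: Q-R = 25 → Z
  i=32: Y-F = 19 → T
  i=33: I-A =  8 → I
  shifts repeat with period 7: WJOZTIJ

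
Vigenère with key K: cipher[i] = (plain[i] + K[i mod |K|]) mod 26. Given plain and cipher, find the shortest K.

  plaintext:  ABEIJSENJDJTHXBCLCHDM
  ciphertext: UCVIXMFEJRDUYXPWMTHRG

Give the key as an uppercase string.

UBRAO

  i= 0: U-A = 20 → U
  i= 1: C-B =  1 → B
  i= 2: V-E = 17 → R
  i= 3: I-I =  0 → A
  i= 4: X-J = 14 → O
  i= 5: M-S = 20 → U
  i= 6: F-E =  1 → B
  i= 7: E-N = 17 → R
  i= 8: J-J =  0 → A
  i= 9: R-D = 14 → O
  i=10: D-J = 20 → U
  i=11: U-T =  1 → B
  i=12: Y-H = 17 → R
  i=13: X-X =  0 → A
  i=14: P-B = 14 → O
  i=15: W-C = 20 → U
  i=16: M-L =  1 → B
  i=17: T-C = 17 → R
  i=18: H-H =  0 → A
  i=19: R-D = 14 → O
  i=20: G-M = 20 → U
  shifts repeat with period 5: UBRAO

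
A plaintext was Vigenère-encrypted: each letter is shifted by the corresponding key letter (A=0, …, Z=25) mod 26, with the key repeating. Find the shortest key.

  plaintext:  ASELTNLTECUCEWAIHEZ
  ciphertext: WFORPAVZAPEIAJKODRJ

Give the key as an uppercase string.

  i= 0: W-A = 22 → W
  i= 1: F-S = 13 → N
  i= 2: O-E = 10 → K
  i= 3: R-L =  6 → G
  i= 4: P-T = 22 → W
  i= 5: A-N = 13 → N
  i= 6: V-L = 10 → K
  i= 7: Z-T =  6 → G
  i= 8: A-E = 22 → W
  i= 9: P-C = 13 → N
  i=10: E-U = 10 → K
  i=11: I-C =  6 → G
  i=12: A-E = 22 → W
  i=13: J-W = 13 → N
  i=14: K-A = 10 → K
  i=15: O-I =  6 → G
  i=16: D-H = 22 → W
  i=17: R-E = 13 → N
  i=18: J-Z = 10 → K
  shifts repeat with period 4: WNKG

WNKG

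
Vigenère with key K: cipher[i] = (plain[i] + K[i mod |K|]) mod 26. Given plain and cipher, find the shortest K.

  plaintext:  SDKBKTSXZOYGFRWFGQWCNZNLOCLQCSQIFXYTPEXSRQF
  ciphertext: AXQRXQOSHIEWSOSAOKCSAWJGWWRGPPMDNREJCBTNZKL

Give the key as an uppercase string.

IUGQNXWV

  i= 0: A-S =  8 → I
  i= 1: X-D = 20 → U
  i= 2: Q-K =  6 → G
  i= 3: R-B = 16 → Q
  i= 4: X-K = 13 → N
  i= 5: Q-T = 23 → X
  i= 6: O-S = 22 → W
  i= 7: S-X = 21 → V
  i= 8: H-Z =  8 → I
  i= 9: I-O = 20 → U
  i=10: E-Y =  6 → G
  i=11: W-G = 16 → Q
  i=12: S-F = 13 → N
  i=13: O-R = 23 → X
  i=14: S-W = 22 → W
  i=15: A-F = 21 → V
  i=16: O-G =  8 → I
  i=17: K-Q = 20 → U
  i=18: C-W =  6 → G
  i=19: S-C = 16 → Q
  i=20: A-N = 13 → N
  i=21: W-Z = 23 → X
  i=22: J-N = 22 → W
  i=23: G-L = 21 → V
  i=24: W-O =  8 → I
  i=25: W-C = 20 → U
  i=26: R-L =  6 → G
  i=27: G-Q = 16 → Q
  i=28: P-C = 13 → N
  i=29: P-S = 23 → X
  i=30: M-Q = 22 → W
  i=31: D-I = 21 → V
  i=32: N-F =  8 → I
  i=33: R-X = 20 → U
  i=34: E-Y =  6 → G
  i=35: J-T = 16 → Q
  i=36: C-P = 13 → N
  i=37: B-E = 23 → X
  i=38: T-X = 22 → W
  i=39: N-S = 21 → V
  i=40: Z-R =  8 → I
  i=41: K-Q = 20 → U
  i=42: L-F =  6 → G
  shifts repeat with period 8: IUGQNXWV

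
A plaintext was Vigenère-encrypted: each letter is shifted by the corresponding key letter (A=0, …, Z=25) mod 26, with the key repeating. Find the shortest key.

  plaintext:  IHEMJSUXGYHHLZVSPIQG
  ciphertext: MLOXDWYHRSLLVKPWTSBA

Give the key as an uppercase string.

  i= 0: M-I =  4 → E
  i= 1: L-H =  4 → E
  i= 2: O-E = 10 → K
  i= 3: X-M = 11 → L
  i= 4: D-J = 20 → U
  i= 5: W-S =  4 → E
  i= 6: Y-U =  4 → E
  i= 7: H-X = 10 → K
  i= 8: R-G = 11 → L
  i= 9: S-Y = 20 → U
  i=10: L-H =  4 → E
  i=11: L-H =  4 → E
  i=12: V-L = 10 → K
  i=13: K-Z = 11 → L
  i=14: P-V = 20 → U
  i=15: W-S =  4 → E
  i=16: T-P =  4 → E
  i=17: S-I = 10 → K
  i=18: B-Q = 11 → L
  i=19: A-G = 20 → U
  shifts repeat with period 5: EEKLU

EEKLU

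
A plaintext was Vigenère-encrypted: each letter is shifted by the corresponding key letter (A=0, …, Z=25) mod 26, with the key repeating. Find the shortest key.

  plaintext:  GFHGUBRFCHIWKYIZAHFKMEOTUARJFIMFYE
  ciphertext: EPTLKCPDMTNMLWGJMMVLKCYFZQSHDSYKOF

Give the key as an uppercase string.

  i= 0: E-G = 24 → Y
  i= 1: P-F = 10 → K
  i= 2: T-H = 12 → M
  i= 3: L-G =  5 → F
  i= 4: K-U = 16 → Q
  i= 5: C-B =  1 → B
  i= 6: P-R = 24 → Y
  i= 7: D-F = 24 → Y
  i= 8: M-C = 10 → K
  i= 9: T-H = 12 → M
  i=10: N-I =  5 → F
  i=11: M-W = 16 → Q
  i=12: L-K =  1 → B
  i=13: W-Y = 24 → Y
  i=14: G-I = 24 → Y
  i=15: J-Z = 10 → K
  i=16: M-A = 12 → M
  i=17: M-H =  5 → F
  i=18: V-F = 16 → Q
  i=19: L-K =  1 → B
  i=20: K-M = 24 → Y
  i=21: C-E = 24 → Y
  i=22: Y-O = 10 → K
  i=23: F-T = 12 → M
  i=24: Z-U =  5 → F
  i=25: Q-A = 16 → Q
  i=26: S-R =  1 → B
  i=27: H-J = 24 → Y
  i=28: D-F = 24 → Y
  i=29: S-I = 10 → K
  i=30: Y-M = 12 → M
  i=31: K-F =  5 → F
  i=32: O-Y = 16 → Q
  i=33: F-E =  1 → B
  shifts repeat with period 7: YKMFQBY

YKMFQBY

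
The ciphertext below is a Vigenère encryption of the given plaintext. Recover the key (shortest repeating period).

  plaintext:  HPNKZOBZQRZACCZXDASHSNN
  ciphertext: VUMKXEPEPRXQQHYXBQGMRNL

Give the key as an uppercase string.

  i= 0: V-H = 14 → O
  i= 1: U-P =  5 → F
  i= 2: M-N = 25 → Z
  i= 3: K-K =  0 → A
  i= 4: X-Z = 24 → Y
  i= 5: E-O = 16 → Q
  i= 6: P-B = 14 → O
  i= 7: E-Z =  5 → F
  i= 8: P-Q = 25 → Z
  i= 9: R-R =  0 → A
  i=10: X-Z = 24 → Y
  i=11: Q-A = 16 → Q
  i=12: Q-C = 14 → O
  i=13: H-C =  5 → F
  i=14: Y-Z = 25 → Z
  i=15: X-X =  0 → A
  i=16: B-D = 24 → Y
  i=17: Q-A = 16 → Q
  i=18: G-S = 14 → O
  i=19: M-H =  5 → F
  i=20: R-S = 25 → Z
  i=21: N-N =  0 → A
  i=22: L-N = 24 → Y
  shifts repeat with period 6: OFZAYQ

OFZAYQ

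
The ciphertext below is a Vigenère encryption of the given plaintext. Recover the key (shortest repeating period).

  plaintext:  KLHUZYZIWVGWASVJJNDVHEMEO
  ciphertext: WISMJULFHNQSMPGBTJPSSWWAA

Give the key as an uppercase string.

  i= 0: W-K = 12 → M
  i= 1: I-L = 23 → X
  i= 2: S-H = 11 → L
  i= 3: M-U = 18 → S
  i= 4: J-Z = 10 → K
  i= 5: U-Y = 22 → W
  i= 6: L-Z = 12 → M
  i= 7: F-I = 23 → X
  i= 8: H-W = 11 → L
  i= 9: N-V = 18 → S
  i=10: Q-G = 10 → K
  i=11: S-W = 22 → W
  i=12: M-A = 12 → M
  i=13: P-S = 23 → X
  i=14: G-V = 11 → L
  i=15: B-J = 18 → S
  i=16: T-J = 10 → K
  i=17: J-N = 22 → W
  i=18: P-D = 12 → M
  i=19: S-V = 23 → X
  i=20: S-H = 11 → L
  i=21: W-E = 18 → S
  i=22: W-M = 10 → K
  i=23: A-E = 22 → W
  i=24: A-O = 12 → M
  shifts repeat with period 6: MXLSKW

MXLSKW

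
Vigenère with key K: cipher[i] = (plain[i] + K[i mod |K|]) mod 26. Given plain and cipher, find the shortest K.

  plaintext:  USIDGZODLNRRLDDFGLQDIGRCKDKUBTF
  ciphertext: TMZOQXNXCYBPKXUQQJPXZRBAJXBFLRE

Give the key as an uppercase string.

  i= 0: T-U = 25 → Z
  i= 1: M-S = 20 → U
  i= 2: Z-I = 17 → R
  i= 3: O-D = 11 → L
  i= 4: Q-G = 10 → K
  i= 5: X-Z = 24 → Y
  i= 6: N-O = 25 → Z
  i= 7: X-D = 20 → U
  i= 8: C-L = 17 → R
  i= 9: Y-N = 11 → L
  i=10: B-R = 10 → K
  i=11: P-R = 24 → Y
  i=12: K-L = 25 → Z
  i=13: X-D = 20 → U
  i=14: U-D = 17 → R
  i=15: Q-F = 11 → L
  i=16: Q-G = 10 → K
  i=17: J-L = 24 → Y
  i=18: P-Q = 25 → Z
  i=19: X-D = 20 → U
  i=20: Z-I = 17 → R
  i=21: R-G = 11 → L
  i=22: B-R = 10 → K
  i=23: A-C = 24 → Y
  i=24: J-K = 25 → Z
  i=25: X-D = 20 → U
  i=26: B-K = 17 → R
  i=27: F-U = 11 → L
  i=28: L-B = 10 → K
  i=29: R-T = 24 → Y
  i=30: E-F = 25 → Z
  shifts repeat with period 6: ZURLKY

ZURLKY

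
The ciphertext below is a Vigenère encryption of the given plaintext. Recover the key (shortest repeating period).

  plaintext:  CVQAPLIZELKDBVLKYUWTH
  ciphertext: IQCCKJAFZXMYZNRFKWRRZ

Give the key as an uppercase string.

GVMCVYS

  i= 0: I-C =  6 → G
  i= 1: Q-V = 21 → V
  i= 2: C-Q = 12 → M
  i= 3: C-A =  2 → C
  i= 4: K-P = 21 → V
  i= 5: J-L = 24 → Y
  i= 6: A-I = 18 → S
  i= 7: F-Z =  6 → G
  i= 8: Z-E = 21 → V
  i= 9: X-L = 12 → M
  i=10: M-K =  2 → C
  i=11: Y-D = 21 → V
  i=12: Z-B = 24 → Y
  i=13: N-V = 18 → S
  i=14: R-L =  6 → G
  i=15: F-K = 21 → V
  i=16: K-Y = 12 → M
  i=17: W-U =  2 → C
  i=18: R-W = 21 → V
  i=19: R-T = 24 → Y
  i=20: Z-H = 18 → S
  shifts repeat with period 7: GVMCVYS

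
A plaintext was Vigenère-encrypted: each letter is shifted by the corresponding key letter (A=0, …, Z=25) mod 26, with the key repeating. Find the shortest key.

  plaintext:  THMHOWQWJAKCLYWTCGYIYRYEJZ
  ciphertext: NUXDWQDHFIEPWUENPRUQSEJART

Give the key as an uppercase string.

  i= 0: N-T = 20 → U
  i= 1: U-H = 13 → N
  i= 2: X-M = 11 → L
  i= 3: D-H = 22 → W
  i= 4: W-O =  8 → I
  i= 5: Q-W = 20 → U
  i= 6: D-Q = 13 → N
  i= 7: H-W = 11 → L
  i= 8: F-J = 22 → W
  i= 9: I-A =  8 → I
  i=10: E-K = 20 → U
  i=11: P-C = 13 → N
  i=12: W-L = 11 → L
  i=13: U-Y = 22 → W
  i=14: E-W =  8 → I
  i=15: N-T = 20 → U
  i=16: P-C = 13 → N
  i=17: R-G = 11 → L
  i=18: U-Y = 22 → W
  i=19: Q-I =  8 → I
  i=20: S-Y = 20 → U
  i=21: E-R = 13 → N
  i=22: J-Y = 11 → L
  i=23: A-E = 22 → W
  i=24: R-J =  8 → I
  i=25: T-Z = 20 → U
  shifts repeat with period 5: UNLWI

UNLWI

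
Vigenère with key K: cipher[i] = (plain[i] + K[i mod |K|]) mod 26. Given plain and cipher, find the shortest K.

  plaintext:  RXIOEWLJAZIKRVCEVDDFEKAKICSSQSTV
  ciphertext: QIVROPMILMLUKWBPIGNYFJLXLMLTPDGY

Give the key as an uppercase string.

  i= 0: Q-R = 25 → Z
  i= 1: I-X = 11 → L
  i= 2: V-I = 13 → N
  i= 3: R-O =  3 → D
  i= 4: O-E = 10 → K
  i= 5: P-W = 19 → T
  i= 6: M-L =  1 → B
  i= 7: I-J = 25 → Z
  i= 8: L-A = 11 → L
  i= 9: M-Z = 13 → N
  i=10: L-I =  3 → D
  i=11: U-K = 10 → K
  i=12: K-R = 19 → T
  i=13: W-V =  1 → B
  i=14: B-C = 25 → Z
  i=15: P-E = 11 → L
  i=16: I-V = 13 → N
  i=17: G-D =  3 → D
  i=18: N-D = 10 → K
  i=19: Y-F = 19 → T
  i=20: F-E =  1 → B
  i=21: J-K = 25 → Z
  i=22: L-A = 11 → L
  i=23: X-K = 13 → N
  i=24: L-I =  3 → D
  i=25: M-C = 10 → K
  i=26: L-S = 19 → T
  i=27: T-S =  1 → B
  i=28: P-Q = 25 → Z
  i=29: D-S = 11 → L
  i=30: G-T = 13 → N
  i=31: Y-V =  3 → D
  shifts repeat with period 7: ZLNDKTB

ZLNDKTB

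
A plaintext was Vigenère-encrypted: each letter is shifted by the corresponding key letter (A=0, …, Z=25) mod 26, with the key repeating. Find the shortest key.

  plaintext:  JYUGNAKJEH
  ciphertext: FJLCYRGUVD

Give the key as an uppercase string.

  i= 0: F-J = 22 → W
  i= 1: J-Y = 11 → L
  i= 2: L-U = 17 → R
  i= 3: C-G = 22 → W
  i= 4: Y-N = 11 → L
  i= 5: R-A = 17 → R
  i= 6: G-K = 22 → W
  i= 7: U-J = 11 → L
  i= 8: V-E = 17 → R
  i= 9: D-H = 22 → W
  shifts repeat with period 3: WLR

WLR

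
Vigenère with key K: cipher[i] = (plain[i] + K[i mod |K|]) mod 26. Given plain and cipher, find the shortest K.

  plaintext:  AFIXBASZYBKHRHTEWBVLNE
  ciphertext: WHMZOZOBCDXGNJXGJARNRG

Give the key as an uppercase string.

  i= 0: W-A = 22 → W
  i= 1: H-F =  2 → C
  i= 2: M-I =  4 → E
  i= 3: Z-X =  2 → C
  i= 4: O-B = 13 → N
  i= 5: Z-A = 25 → Z
  i= 6: O-S = 22 → W
  i= 7: B-Z =  2 → C
  i= 8: C-Y =  4 → E
  i= 9: D-B =  2 → C
  i=10: X-K = 13 → N
  i=11: G-H = 25 → Z
  i=12: N-R = 22 → W
  i=13: J-H =  2 → C
  i=14: X-T =  4 → E
  i=15: G-E =  2 → C
  i=16: J-W = 13 → N
  i=17: A-B = 25 → Z
  i=18: R-V = 22 → W
  i=19: N-L =  2 → C
  i=20: R-N =  4 → E
  i=21: G-E =  2 → C
  shifts repeat with period 6: WCECNZ

WCECNZ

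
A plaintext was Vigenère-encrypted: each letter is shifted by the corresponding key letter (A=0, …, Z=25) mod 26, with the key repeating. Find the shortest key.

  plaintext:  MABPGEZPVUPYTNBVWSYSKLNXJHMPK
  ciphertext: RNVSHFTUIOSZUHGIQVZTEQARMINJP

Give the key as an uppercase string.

  i= 0: R-M =  5 → F
  i= 1: N-A = 13 → N
  i= 2: V-B = 20 → U
  i= 3: S-P =  3 → D
  i= 4: H-G =  1 → B
  i= 5: F-E =  1 → B
  i= 6: T-Z = 20 → U
  i= 7: U-P =  5 → F
  i= 8: I-V = 13 → N
  i= 9: O-U = 20 → U
  i=10: S-P =  3 → D
  i=11: Z-Y =  1 → B
  i=12: U-T =  1 → B
  i=13: H-N = 20 → U
  i=14: G-B =  5 → F
  i=15: I-V = 13 → N
  i=16: Q-W = 20 → U
  i=17: V-S =  3 → D
  i=18: Z-Y =  1 → B
  i=19: T-S =  1 → B
  i=20: E-K = 20 → U
  i=21: Q-L =  5 → F
  i=22: A-N = 13 → N
  i=23: R-X = 20 → U
  i=24: M-J =  3 → D
  i=25: I-H =  1 → B
  i=26: N-M =  1 → B
  i=27: J-P = 20 → U
  i=28: P-K =  5 → F
  shifts repeat with period 7: FNUDBBU

FNUDBBU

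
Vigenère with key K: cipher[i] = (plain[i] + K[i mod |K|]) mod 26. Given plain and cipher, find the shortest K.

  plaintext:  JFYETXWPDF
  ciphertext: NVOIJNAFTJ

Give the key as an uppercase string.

  i= 0: N-J =  4 → E
  i= 1: V-F = 16 → Q
  i= 2: O-Y = 16 → Q
  i= 3: I-E =  4 → E
  i= 4: J-T = 16 → Q
  i= 5: N-X = 16 → Q
  i= 6: A-W =  4 → E
  i= 7: F-P = 16 → Q
  i= 8: T-D = 16 → Q
  i= 9: J-F =  4 → E
  shifts repeat with period 3: EQQ

EQQ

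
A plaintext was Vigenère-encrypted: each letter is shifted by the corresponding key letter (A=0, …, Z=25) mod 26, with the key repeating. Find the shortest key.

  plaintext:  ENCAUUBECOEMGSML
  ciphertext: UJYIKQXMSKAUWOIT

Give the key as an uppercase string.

QWWI

  i= 0: U-E = 16 → Q
  i= 1: J-N = 22 → W
  i= 2: Y-C = 22 → W
  i= 3: I-A =  8 → I
  i= 4: K-U = 16 → Q
  i= 5: Q-U = 22 → W
  i= 6: X-B = 22 → W
  i= 7: M-E =  8 → I
  i= 8: S-C = 16 → Q
  i= 9: K-O = 22 → W
  i=10: A-E = 22 → W
  i=11: U-M =  8 → I
  i=12: W-G = 16 → Q
  i=13: O-S = 22 → W
  i=14: I-M = 22 → W
  i=15: T-L =  8 → I
  shifts repeat with period 4: QWWI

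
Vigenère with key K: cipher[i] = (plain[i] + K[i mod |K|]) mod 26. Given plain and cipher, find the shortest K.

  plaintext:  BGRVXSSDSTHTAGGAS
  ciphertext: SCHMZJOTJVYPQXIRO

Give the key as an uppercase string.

  i= 0: S-B = 17 → R
  i= 1: C-G = 22 → W
  i= 2: H-R = 16 → Q
  i= 3: M-V = 17 → R
  i= 4: Z-X =  2 → C
  i= 5: J-S = 17 → R
  i= 6: O-S = 22 → W
  i= 7: T-D = 16 → Q
  i= 8: J-S = 17 → R
  i= 9: V-T =  2 → C
  i=10: Y-H = 17 → R
  i=11: P-T = 22 → W
  i=12: Q-A = 16 → Q
  i=13: X-G = 17 → R
  i=14: I-G =  2 → C
  i=15: R-A = 17 → R
  i=16: O-S = 22 → W
  shifts repeat with period 5: RWQRC

RWQRC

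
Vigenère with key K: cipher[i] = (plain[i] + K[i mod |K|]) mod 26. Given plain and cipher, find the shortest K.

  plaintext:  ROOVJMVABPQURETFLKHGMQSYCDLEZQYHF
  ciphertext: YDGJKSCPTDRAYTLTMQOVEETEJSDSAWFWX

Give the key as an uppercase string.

HPSOBG

  i= 0: Y-R =  7 → H
  i= 1: D-O = 15 → P
  i= 2: G-O = 18 → S
  i= 3: J-V = 14 → O
  i= 4: K-J =  1 → B
  i= 5: S-M =  6 → G
  i= 6: C-V =  7 → H
  i= 7: P-A = 15 → P
  i= 8: T-B = 18 → S
  i= 9: D-P = 14 → O
  i=10: R-Q =  1 → B
  i=11: A-U =  6 → G
  i=12: Y-R =  7 → H
  i=13: T-E = 15 → P
  i=14: L-T = 18 → S
  i=15: T-F = 14 → O
  i=16: M-L =  1 → B
  i=17: Q-K =  6 → G
  i=18: O-H =  7 → H
  i=19: V-G = 15 → P
  i=20: E-M = 18 → S
  i=21: E-Q = 14 → O
  i=22: T-S =  1 → B
  i=23: E-Y =  6 → G
  i=24: J-C =  7 → H
  i=25: S-D = 15 → P
  i=26: D-L = 18 → S
  i=27: S-E = 14 → O
  i=28: A-Z =  1 → B
  i=29: W-Q =  6 → G
  i=30: F-Y =  7 → H
  i=31: W-H = 15 → P
  i=32: X-F = 18 → S
  shifts repeat with period 6: HPSOBG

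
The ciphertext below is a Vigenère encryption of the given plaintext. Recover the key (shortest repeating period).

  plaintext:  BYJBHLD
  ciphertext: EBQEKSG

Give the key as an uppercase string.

DDH

  i= 0: E-B =  3 → D
  i= 1: B-Y =  3 → D
  i= 2: Q-J =  7 → H
  i= 3: E-B =  3 → D
  i= 4: K-H =  3 → D
  i= 5: S-L =  7 → H
  i= 6: G-D =  3 → D
  shifts repeat with period 3: DDH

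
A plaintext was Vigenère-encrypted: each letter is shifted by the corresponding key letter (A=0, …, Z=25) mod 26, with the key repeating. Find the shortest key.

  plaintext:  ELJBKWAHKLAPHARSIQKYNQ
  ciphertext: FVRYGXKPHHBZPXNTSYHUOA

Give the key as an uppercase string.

  i= 0: F-E =  1 → B
  i= 1: V-L = 10 → K
  i= 2: R-J =  8 → I
  i= 3: Y-B = 23 → X
  i= 4: G-K = 22 → W
  i= 5: X-W =  1 → B
  i= 6: K-A = 10 → K
  i= 7: P-H =  8 → I
  i= 8: H-K = 23 → X
  i= 9: H-L = 22 → W
  i=10: B-A =  1 → B
  i=11: Z-P = 10 → K
  i=12: P-H =  8 → I
  i=13: X-A = 23 → X
  i=14: N-R = 22 → W
  i=15: T-S =  1 → B
  i=16: S-I = 10 → K
  i=17: Y-Q =  8 → I
  i=18: H-K = 23 → X
  i=19: U-Y = 22 → W
  i=20: O-N =  1 → B
  i=21: A-Q = 10 → K
  shifts repeat with period 5: BKIXW

BKIXW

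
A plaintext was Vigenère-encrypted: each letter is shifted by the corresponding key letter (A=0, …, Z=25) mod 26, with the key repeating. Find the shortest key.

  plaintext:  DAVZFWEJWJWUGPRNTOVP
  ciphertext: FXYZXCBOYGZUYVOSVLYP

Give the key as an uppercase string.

  i= 0: F-D =  2 → C
  i= 1: X-A = 23 → X
  i= 2: Y-V =  3 → D
  i= 3: Z-Z =  0 → A
  i= 4: X-F = 18 → S
  i= 5: C-W =  6 → G
  i= 6: B-E = 23 → X
  i= 7: O-J =  5 → F
  i= 8: Y-W =  2 → C
  i= 9: G-J = 23 → X
  i=10: Z-W =  3 → D
  i=11: U-U =  0 → A
  i=12: Y-G = 18 → S
  i=13: V-P =  6 → G
  i=14: O-R = 23 → X
  i=15: S-N =  5 → F
  i=16: V-T =  2 → C
  i=17: L-O = 23 → X
  i=18: Y-V =  3 → D
  i=19: P-P =  0 → A
  shifts repeat with period 8: CXDASGXF

CXDASGXF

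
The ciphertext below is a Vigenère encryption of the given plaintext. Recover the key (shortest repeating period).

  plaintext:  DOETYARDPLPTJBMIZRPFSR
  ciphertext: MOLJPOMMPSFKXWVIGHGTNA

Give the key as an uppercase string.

  i= 0: M-D =  9 → J
  i= 1: O-O =  0 → A
  i= 2: L-E =  7 → H
  i= 3: J-T = 16 → Q
  i= 4: P-Y = 17 → R
  i= 5: O-A = 14 → O
  i= 6: M-R = 21 → V
  i= 7: M-D =  9 → J
  i= 8: P-P =  0 → A
  i= 9: S-L =  7 → H
  i=10: F-P = 16 → Q
  i=11: K-T = 17 → R
  i=12: X-J = 14 → O
  i=13: W-B = 21 → V
  i=14: V-M =  9 → J
  i=15: I-I =  0 → A
  i=16: G-Z =  7 → H
  i=17: H-R = 16 → Q
  i=18: G-P = 17 → R
  i=19: T-F = 14 → O
  i=20: N-S = 21 → V
  i=21: A-R =  9 → J
  shifts repeat with period 7: JAHQROV

JAHQROV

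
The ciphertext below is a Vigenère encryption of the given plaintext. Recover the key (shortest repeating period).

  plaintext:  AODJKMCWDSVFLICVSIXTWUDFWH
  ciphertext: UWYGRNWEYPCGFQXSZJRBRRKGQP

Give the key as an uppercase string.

UIVXHB

  i= 0: U-A = 20 → U
  i= 1: W-O =  8 → I
  i= 2: Y-D = 21 → V
  i= 3: G-J = 23 → X
  i= 4: R-K =  7 → H
  i= 5: N-M =  1 → B
  i= 6: W-C = 20 → U
  i= 7: E-W =  8 → I
  i= 8: Y-D = 21 → V
  i= 9: P-S = 23 → X
  i=10: C-V =  7 → H
  i=11: G-F =  1 → B
  i=12: F-L = 20 → U
  i=13: Q-I =  8 → I
  i=14: X-C = 21 → V
  i=15: S-V = 23 → X
  i=16: Z-S =  7 → H
  i=17: J-I =  1 → B
  i=18: R-X = 20 → U
  i=19: B-T =  8 → I
  i=20: R-W = 21 → V
  i=21: R-U = 23 → X
  i=22: K-D =  7 → H
  i=23: G-F =  1 → B
  i=24: Q-W = 20 → U
  i=25: P-H =  8 → I
  shifts repeat with period 6: UIVXHB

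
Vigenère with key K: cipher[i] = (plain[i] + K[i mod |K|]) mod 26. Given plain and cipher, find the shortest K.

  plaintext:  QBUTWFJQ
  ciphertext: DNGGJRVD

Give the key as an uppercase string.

  i= 0: D-Q = 13 → N
  i= 1: N-B = 12 → M
  i= 2: G-U = 12 → M
  i= 3: G-T = 13 → N
  i= 4: J-W = 13 → N
  i= 5: R-F = 12 → M
  i= 6: V-J = 12 → M
  i= 7: D-Q = 13 → N
  shifts repeat with period 4: NMMN

NMMN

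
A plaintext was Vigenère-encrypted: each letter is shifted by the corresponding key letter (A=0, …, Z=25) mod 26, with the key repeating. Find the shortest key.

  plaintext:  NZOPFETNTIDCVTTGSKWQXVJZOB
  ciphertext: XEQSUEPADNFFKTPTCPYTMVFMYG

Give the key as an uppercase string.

KFCDPAWN

  i= 0: X-N = 10 → K
  i= 1: E-Z =  5 → F
  i= 2: Q-O =  2 → C
  i= 3: S-P =  3 → D
  i= 4: U-F = 15 → P
  i= 5: E-E =  0 → A
  i= 6: P-T = 22 → W
  i= 7: A-N = 13 → N
  i= 8: D-T = 10 → K
  i= 9: N-I =  5 → F
  i=10: F-D =  2 → C
  i=11: F-C =  3 → D
  i=12: K-V = 15 → P
  i=13: T-T =  0 → A
  i=14: P-T = 22 → W
  i=15: T-G = 13 → N
  i=16: C-S = 10 → K
  i=17: P-K =  5 → F
  i=18: Y-W =  2 → C
  i=19: T-Q =  3 → D
  i=20: M-X = 15 → P
  i=21: V-V =  0 → A
  i=22: F-J = 22 → W
  i=23: M-Z = 13 → N
  i=24: Y-O = 10 → K
  i=25: G-B =  5 → F
  shifts repeat with period 8: KFCDPAWN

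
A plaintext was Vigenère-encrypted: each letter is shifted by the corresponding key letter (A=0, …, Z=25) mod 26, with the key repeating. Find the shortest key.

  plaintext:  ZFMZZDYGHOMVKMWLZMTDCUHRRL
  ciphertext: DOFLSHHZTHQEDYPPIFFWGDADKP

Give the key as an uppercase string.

  i= 0: D-Z =  4 → E
  i= 1: O-F =  9 → J
  i= 2: F-M = 19 → T
  i= 3: L-Z = 12 → M
  i= 4: S-Z = 19 → T
  i= 5: H-D =  4 → E
  i= 6: H-Y =  9 → J
  i= 7: Z-G = 19 → T
  i= 8: T-H = 12 → M
  i= 9: H-O = 19 → T
  i=10: Q-M =  4 → E
  i=11: E-V =  9 → J
  i=12: D-K = 19 → T
  i=13: Y-M = 12 → M
  i=14: P-W = 19 → T
  i=15: P-L =  4 → E
  i=16: I-Z =  9 → J
  i=17: F-M = 19 → T
  i=18: F-T = 12 → M
  i=19: W-D = 19 → T
  i=20: G-C =  4 → E
  i=21: D-U =  9 → J
  i=22: A-H = 19 → T
  i=23: D-R = 12 → M
  i=24: K-R = 19 → T
  i=25: P-L =  4 → E
  shifts repeat with period 5: EJTMT

EJTMT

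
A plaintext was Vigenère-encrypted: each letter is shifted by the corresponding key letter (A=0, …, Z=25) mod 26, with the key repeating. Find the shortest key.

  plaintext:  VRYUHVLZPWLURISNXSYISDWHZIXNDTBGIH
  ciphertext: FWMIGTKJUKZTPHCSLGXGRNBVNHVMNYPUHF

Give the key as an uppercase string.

  i= 0: F-V = 10 → K
  i= 1: W-R =  5 → F
  i= 2: M-Y = 14 → O
  i= 3: I-U = 14 → O
  i= 4: G-H = 25 → Z
  i= 5: T-V = 24 → Y
  i= 6: K-L = 25 → Z
  i= 7: J-Z = 10 → K
  i= 8: U-P =  5 → F
  i= 9: K-W = 14 → O
  i=10: Z-L = 14 → O
  i=11: T-U = 25 → Z
  i=12: P-R = 24 → Y
  i=13: H-I = 25 → Z
  i=14: C-S = 10 → K
  i=15: S-N =  5 → F
  i=16: L-X = 14 → O
  i=17: G-S = 14 → O
  i=18: X-Y = 25 → Z
  i=19: G-I = 24 → Y
  i=20: R-S = 25 → Z
  i=21: N-D = 10 → K
  i=22: B-W =  5 → F
  i=23: V-H = 14 → O
  i=24: N-Z = 14 → O
  i=25: H-I = 25 → Z
  i=26: V-X = 24 → Y
  i=27: M-N = 25 → Z
  i=28: N-D = 10 → K
  i=29: Y-T =  5 → F
  i=30: P-B = 14 → O
  i=31: U-G = 14 → O
  i=32: H-I = 25 → Z
  i=33: F-H = 24 → Y
  shifts repeat with period 7: KFOOZYZ

KFOOZYZ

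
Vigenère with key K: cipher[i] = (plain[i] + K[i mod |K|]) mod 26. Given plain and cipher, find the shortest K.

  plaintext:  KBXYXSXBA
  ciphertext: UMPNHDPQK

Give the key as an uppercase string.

  i= 0: U-K = 10 → K
  i= 1: M-B = 11 → L
  i= 2: P-X = 18 → S
  i= 3: N-Y = 15 → P
  i= 4: H-X = 10 → K
  i= 5: D-S = 11 → L
  i= 6: P-X = 18 → S
  i= 7: Q-B = 15 → P
  i= 8: K-A = 10 → K
  shifts repeat with period 4: KLSP

KLSP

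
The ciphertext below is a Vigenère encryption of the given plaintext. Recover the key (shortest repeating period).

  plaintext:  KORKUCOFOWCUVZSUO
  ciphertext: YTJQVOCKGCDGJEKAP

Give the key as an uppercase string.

  i= 0: Y-K = 14 → O
  i= 1: T-O =  5 → F
  i= 2: J-R = 18 → S
  i= 3: Q-K =  6 → G
  i= 4: V-U =  1 → B
  i= 5: O-C = 12 → M
  i= 6: C-O = 14 → O
  i= 7: K-F =  5 → F
  i= 8: G-O = 18 → S
  i= 9: C-W =  6 → G
  i=10: D-C =  1 → B
  i=11: G-U = 12 → M
  i=12: J-V = 14 → O
  i=13: E-Z =  5 → F
  i=14: K-S = 18 → S
  i=15: A-U =  6 → G
  i=16: P-O =  1 → B
  shifts repeat with period 6: OFSGBM

OFSGBM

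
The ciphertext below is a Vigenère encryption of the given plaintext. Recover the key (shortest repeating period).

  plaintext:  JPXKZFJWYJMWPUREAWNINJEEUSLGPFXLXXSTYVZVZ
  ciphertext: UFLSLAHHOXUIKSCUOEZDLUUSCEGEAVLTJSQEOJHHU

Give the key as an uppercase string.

LQOIMVY

  i= 0: U-J = 11 → L
  i= 1: F-P = 16 → Q
  i= 2: L-X = 14 → O
  i= 3: S-K =  8 → I
  i= 4: L-Z = 12 → M
  i= 5: A-F = 21 → V
  i= 6: H-J = 24 → Y
  i= 7: H-W = 11 → L
  i= 8: O-Y = 16 → Q
  i= 9: X-J = 14 → O
  i=10: U-M =  8 → I
  i=11: I-W = 12 → M
  i=12: K-P = 21 → V
  i=13: S-U = 24 → Y
  i=14: C-R = 11 → L
  i=15: U-E = 16 → Q
  i=16: O-A = 14 → O
  i=17: E-W =  8 → I
  i=18: Z-N = 12 → M
  i=19: D-I = 21 → V
  i=20: L-N = 24 → Y
  i=21: U-J = 11 → L
  i=22: U-E = 16 → Q
  i=23: S-E = 14 → O
  i=24: C-U =  8 → I
  i=25: E-S = 12 → M
  i=26: G-L = 21 → V
  i=27: E-G = 24 → Y
  i=28: A-P = 11 → L
  i=29: V-F = 16 → Q
  i=30: L-X = 14 → O
  i=31: T-L =  8 → I
  i=32: J-X = 12 → M
  i=33: S-X = 21 → V
  i=34: Q-S = 24 → Y
  i=35: E-T = 11 → L
  i=36: O-Y = 16 → Q
  i=37: J-V = 14 → O
  i=38: H-Z =  8 → I
  i=39: H-V = 12 → M
  i=40: U-Z = 21 → V
  shifts repeat with period 7: LQOIMVY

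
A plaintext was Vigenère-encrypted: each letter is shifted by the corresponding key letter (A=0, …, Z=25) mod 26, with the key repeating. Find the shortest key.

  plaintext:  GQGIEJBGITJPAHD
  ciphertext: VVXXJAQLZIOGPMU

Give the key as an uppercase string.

  i= 0: V-G = 15 → P
  i= 1: V-Q =  5 → F
  i= 2: X-G = 17 → R
  i= 3: X-I = 15 → P
  i= 4: J-E =  5 → F
  i= 5: A-J = 17 → R
  i= 6: Q-B = 15 → P
  i= 7: L-G =  5 → F
  i= 8: Z-I = 17 → R
  i= 9: I-T = 15 → P
  i=10: O-J =  5 → F
  i=11: G-P = 17 → R
  i=12: P-A = 15 → P
  i=13: M-H =  5 → F
  i=14: U-D = 17 → R
  shifts repeat with period 3: PFR

PFR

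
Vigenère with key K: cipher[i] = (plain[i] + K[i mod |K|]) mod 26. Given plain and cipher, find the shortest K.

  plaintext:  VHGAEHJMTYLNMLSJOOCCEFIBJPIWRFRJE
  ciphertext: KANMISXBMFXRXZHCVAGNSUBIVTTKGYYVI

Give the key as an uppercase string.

PTHMELO

  i= 0: K-V = 15 → P
  i= 1: A-H = 19 → T
  i= 2: N-G =  7 → H
  i= 3: M-A = 12 → M
  i= 4: I-E =  4 → E
  i= 5: S-H = 11 → L
  i= 6: X-J = 14 → O
  i= 7: B-M = 15 → P
  i= 8: M-T = 19 → T
  i= 9: F-Y =  7 → H
  i=10: X-L = 12 → M
  i=11: R-N =  4 → E
  i=12: X-M = 11 → L
  i=13: Z-L = 14 → O
  i=14: H-S = 15 → P
  i=15: C-J = 19 → T
  i=16: V-O =  7 → H
  i=17: A-O = 12 → M
  i=18: G-C =  4 → E
  i=19: N-C = 11 → L
  i=20: S-E = 14 → O
  i=21: U-F = 15 → P
  i=22: B-I = 19 → T
  i=23: I-B =  7 → H
  i=24: V-J = 12 → M
  i=25: T-P =  4 → E
  i=26: T-I = 11 → L
  i=27: K-W = 14 → O
  i=28: G-R = 15 → P
  i=29: Y-F = 19 → T
  i=30: Y-R =  7 → H
  i=31: V-J = 12 → M
  i=32: I-E =  4 → E
  shifts repeat with period 7: PTHMELO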